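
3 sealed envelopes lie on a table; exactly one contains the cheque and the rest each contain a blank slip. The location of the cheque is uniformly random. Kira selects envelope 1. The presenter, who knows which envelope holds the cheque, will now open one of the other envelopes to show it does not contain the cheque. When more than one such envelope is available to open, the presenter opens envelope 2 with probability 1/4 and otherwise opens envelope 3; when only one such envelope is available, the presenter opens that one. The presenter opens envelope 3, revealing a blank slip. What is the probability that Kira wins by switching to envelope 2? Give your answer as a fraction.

Condition on the true location of the cheque.
If it is in envelope 1 (prior 1/3): envelope 2 is available but not opened, probability 3/4; weight (1/3)·(3/4) = 1/4.
If it is in envelope 2 (prior 1/3): only envelope 3 is available, probability 1; weight (1/3)·1 = 1/3.
If it is in envelope 3 (prior 1/3): the presenter opened envelope 3, so this case is ruled out; weight (1/3)·0 = 0.
The weights sum to 7/12.
So P(the cheque in envelope 2 | the presenter opened envelope 3) = (1/3) / (7/12) = 4/7.

4/7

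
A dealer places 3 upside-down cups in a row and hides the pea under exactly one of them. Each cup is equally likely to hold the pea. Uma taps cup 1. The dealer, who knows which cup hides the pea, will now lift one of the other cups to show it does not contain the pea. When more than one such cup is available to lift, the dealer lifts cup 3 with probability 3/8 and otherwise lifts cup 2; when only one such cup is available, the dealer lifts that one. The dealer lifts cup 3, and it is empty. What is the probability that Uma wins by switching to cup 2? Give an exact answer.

Apply Bayes' rule, conditioning on where the pea actually is.
If it is under cup 1 (prior 1/3): cup 3 is available, opened with probability 3/8; weight (1/3)·(3/8) = 1/8.
If it is under cup 2 (prior 1/3): only cup 3 is available, probability 1; weight (1/3)·1 = 1/3.
If it is under cup 3 (prior 1/3): the dealer opened cup 3, so this case is ruled out; weight (1/3)·0 = 0.
The weights sum to 11/24.
So P(the pea under cup 2 | the dealer opened cup 3) = (1/3) / (11/24) = 8/11.

8/11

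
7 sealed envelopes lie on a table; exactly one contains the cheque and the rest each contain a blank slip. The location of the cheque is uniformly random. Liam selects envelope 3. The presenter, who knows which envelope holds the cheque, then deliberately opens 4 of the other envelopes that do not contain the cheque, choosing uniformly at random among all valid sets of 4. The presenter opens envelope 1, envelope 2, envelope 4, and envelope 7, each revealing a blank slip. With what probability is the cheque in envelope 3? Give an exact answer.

Consider each possible location of the cheque in turn.
If it is in any of envelopes 1, 2, 4, and 7 (prior 1/7 each): that envelope was opened and seen not to hold the prize — ruled out; weight (1/7)·0 = 0 each.
If it is in envelope 3 (prior 1/7): the presenter has 15 equally likely choices, so probability 1/15; weight (1/7)·(1/15) = 1/105.
If it is in either of envelopes 5 and 6 (prior 1/7 each): the presenter has 5 equally likely choices, so probability 1/5; weight (1/7)·(1/5) = 1/35 each.
The weights sum to 1/15.
So P(the cheque in envelope 3 | the presenter opened envelope 1, envelope 2, envelope 4, and envelope 7) = (1/105) / (1/15) = 1/7.

1/7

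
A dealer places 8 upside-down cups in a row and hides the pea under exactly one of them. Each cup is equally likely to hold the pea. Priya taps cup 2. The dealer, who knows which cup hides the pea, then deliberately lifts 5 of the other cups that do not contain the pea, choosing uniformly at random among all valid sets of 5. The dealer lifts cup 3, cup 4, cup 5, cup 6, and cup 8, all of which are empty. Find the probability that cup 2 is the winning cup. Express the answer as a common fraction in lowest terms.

1/8

Condition on the true location of the pea.
If it is under either of cups 1 and 7 (prior 1/8 each): the dealer has 6 equally likely choices, so probability 1/6; weight (1/8)·(1/6) = 1/48 each.
If it is under cup 2 (prior 1/8): the dealer has 21 equally likely choices, so probability 1/21; weight (1/8)·(1/21) = 1/168.
If it is under any of cups 3, 4, 5, 6, and 8 (prior 1/8 each): that cup was opened and seen not to hold the prize — ruled out; weight (1/8)·0 = 0 each.
The weights sum to 1/21.
So P(the pea under cup 2 | the dealer opened cup 3, cup 4, cup 5, cup 6, and cup 8) = (1/168) / (1/21) = 1/8.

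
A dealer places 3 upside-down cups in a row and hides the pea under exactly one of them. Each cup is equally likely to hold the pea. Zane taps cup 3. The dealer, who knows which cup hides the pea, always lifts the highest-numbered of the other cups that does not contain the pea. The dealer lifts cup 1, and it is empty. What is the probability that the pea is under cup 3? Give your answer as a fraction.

0

Condition on the true location of the pea.
If it is under cup 1 (prior 1/3): the dealer opened cup 1, so this case is ruled out; weight (1/3)·0 = 0.
If it is under cup 2 (prior 1/3): cup 1 is the highest-numbered option available, probability 1; weight (1/3)·1 = 1/3.
If it is under cup 3 (prior 1/3): the dealer would have opened cup 2 instead, probability 0; weight (1/3)·0 = 0.
The weights sum to 1/3.
So P(the pea under cup 3 | the dealer opened cup 1) = 0 / (1/3) = 0.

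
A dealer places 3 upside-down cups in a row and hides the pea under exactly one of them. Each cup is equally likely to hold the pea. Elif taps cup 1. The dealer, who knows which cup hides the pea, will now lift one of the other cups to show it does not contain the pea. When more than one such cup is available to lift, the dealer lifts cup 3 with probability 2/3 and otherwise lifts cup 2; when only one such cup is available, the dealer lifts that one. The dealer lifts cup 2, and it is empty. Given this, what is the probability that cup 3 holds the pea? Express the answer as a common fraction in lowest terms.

3/4

Consider each possible location of the pea in turn.
If it is under cup 1 (prior 1/3): cup 3 is available but not opened, probability 1/3; weight (1/3)·(1/3) = 1/9.
If it is under cup 2 (prior 1/3): the dealer opened cup 2, so this case is ruled out; weight (1/3)·0 = 0.
If it is under cup 3 (prior 1/3): only cup 2 is available, probability 1; weight (1/3)·1 = 1/3.
The weights sum to 4/9.
So P(the pea under cup 3 | the dealer opened cup 2) = (1/3) / (4/9) = 3/4.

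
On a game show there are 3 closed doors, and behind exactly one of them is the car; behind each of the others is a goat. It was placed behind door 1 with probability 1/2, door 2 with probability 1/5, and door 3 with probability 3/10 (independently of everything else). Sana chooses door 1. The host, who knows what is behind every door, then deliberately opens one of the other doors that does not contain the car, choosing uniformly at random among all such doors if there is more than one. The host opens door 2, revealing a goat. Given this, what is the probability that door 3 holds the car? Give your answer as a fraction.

Apply Bayes' rule, conditioning on where the car actually is.
If it is behind door 1 (prior 1/2): the host has 2 equally likely choices, so probability 1/2; weight (1/2)·(1/2) = 1/4.
If it is behind door 2 (prior 1/5): the host opened door 2, so this case is ruled out; weight (1/5)·0 = 0.
If it is behind door 3 (prior 3/10): the host has no choice, probability 1; weight (3/10)·1 = 3/10.
The weights sum to 11/20.
So P(the car behind door 3 | the host opened door 2) = (3/10) / (11/20) = 6/11.

6/11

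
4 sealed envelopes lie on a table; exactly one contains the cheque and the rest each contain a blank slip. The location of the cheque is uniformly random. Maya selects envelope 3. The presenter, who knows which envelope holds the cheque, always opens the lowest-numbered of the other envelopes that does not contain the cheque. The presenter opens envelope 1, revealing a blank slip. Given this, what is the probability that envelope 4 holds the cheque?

1/3

Apply Bayes' rule, conditioning on where the cheque actually is.
If it is in envelope 1 (prior 1/4): the presenter opened envelope 1, so this case is ruled out; weight (1/4)·0 = 0.
If it is in any of envelopes 2, 3, and 4 (prior 1/4 each): envelope 1 is the lowest-numbered option available, probability 1; weight (1/4)·1 = 1/4 each.
The weights sum to 3/4.
So P(the cheque in envelope 4 | the presenter opened envelope 1) = (1/4) / (3/4) = 1/3.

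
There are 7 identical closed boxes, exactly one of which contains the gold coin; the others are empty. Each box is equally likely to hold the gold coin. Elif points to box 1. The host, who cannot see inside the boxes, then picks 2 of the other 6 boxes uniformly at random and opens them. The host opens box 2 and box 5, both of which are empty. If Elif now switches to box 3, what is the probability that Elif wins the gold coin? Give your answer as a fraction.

1/5

Apply Bayes' rule, conditioning on where the gold coin actually is.
If it is in any of boxes 1, 3, 4, 6, and 7 (prior 1/7 each): the host picks exactly this set with probability 1/15 regardless, and none is the prize; weight (1/7)·(1/15) = 1/105 each.
If it is in either of boxes 2 and 5 (prior 1/7 each): that box was opened and seen not to hold the prize — ruled out; weight (1/7)·0 = 0 each.
The weights sum to 1/21.
So P(the gold coin in box 3 | the host opened box 2 and box 5) = (1/105) / (1/21) = 1/5.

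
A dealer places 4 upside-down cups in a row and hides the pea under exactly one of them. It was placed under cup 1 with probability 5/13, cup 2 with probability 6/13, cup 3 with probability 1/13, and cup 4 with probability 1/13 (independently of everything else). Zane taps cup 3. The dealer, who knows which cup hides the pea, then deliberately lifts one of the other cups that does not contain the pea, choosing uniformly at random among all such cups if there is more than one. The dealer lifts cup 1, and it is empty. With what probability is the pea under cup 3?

2/23

Condition on the true location of the pea.
If it is under cup 1 (prior 5/13): the dealer opened cup 1, so this case is ruled out; weight (5/13)·0 = 0.
If it is under cup 2 (prior 6/13): the dealer has 2 equally likely choices, so probability 1/2; weight (6/13)·(1/2) = 3/13.
If it is under cup 3 (prior 1/13): the dealer has 3 equally likely choices, so probability 1/3; weight (1/13)·(1/3) = 1/39.
If it is under cup 4 (prior 1/13): the dealer has 2 equally likely choices, so probability 1/2; weight (1/13)·(1/2) = 1/26.
The weights sum to 23/78.
So P(the pea under cup 3 | the dealer opened cup 1) = (1/39) / (23/78) = 2/23.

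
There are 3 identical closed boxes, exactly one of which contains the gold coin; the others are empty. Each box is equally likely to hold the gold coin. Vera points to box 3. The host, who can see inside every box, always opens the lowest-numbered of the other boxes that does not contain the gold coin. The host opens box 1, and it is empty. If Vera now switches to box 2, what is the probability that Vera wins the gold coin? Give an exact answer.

Condition on the true location of the gold coin.
If it is in box 1 (prior 1/3): the host opened box 1, so this case is ruled out; weight (1/3)·0 = 0.
If it is in either of boxes 2 and 3 (prior 1/3 each): box 1 is the lowest-numbered option available, probability 1; weight (1/3)·1 = 1/3 each.
The weights sum to 2/3.
So P(the gold coin in box 2 | the host opened box 1) = (1/3) / (2/3) = 1/2.

1/2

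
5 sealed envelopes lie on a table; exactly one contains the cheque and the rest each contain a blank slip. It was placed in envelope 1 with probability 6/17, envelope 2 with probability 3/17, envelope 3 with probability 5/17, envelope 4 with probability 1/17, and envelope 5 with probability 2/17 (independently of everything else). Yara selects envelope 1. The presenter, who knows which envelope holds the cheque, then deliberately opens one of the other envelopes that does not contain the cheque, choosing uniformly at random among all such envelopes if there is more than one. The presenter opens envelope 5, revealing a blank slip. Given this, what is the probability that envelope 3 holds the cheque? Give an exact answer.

Condition on the true location of the cheque.
If it is in envelope 1 (prior 6/17): the presenter has 4 equally likely choices, so probability 1/4; weight (6/17)·(1/4) = 3/34.
If it is in envelope 2 (prior 3/17): the presenter has 3 equally likely choices, so probability 1/3; weight (3/17)·(1/3) = 1/17.
If it is in envelope 3 (prior 5/17): the presenter has 3 equally likely choices, so probability 1/3; weight (5/17)·(1/3) = 5/51.
If it is in envelope 4 (prior 1/17): the presenter has 3 equally likely choices, so probability 1/3; weight (1/17)·(1/3) = 1/51.
If it is in envelope 5 (prior 2/17): the presenter opened envelope 5, so this case is ruled out; weight (2/17)·0 = 0.
The weights sum to 9/34.
So P(the cheque in envelope 3 | the presenter opened envelope 5) = (5/51) / (9/34) = 10/27.

10/27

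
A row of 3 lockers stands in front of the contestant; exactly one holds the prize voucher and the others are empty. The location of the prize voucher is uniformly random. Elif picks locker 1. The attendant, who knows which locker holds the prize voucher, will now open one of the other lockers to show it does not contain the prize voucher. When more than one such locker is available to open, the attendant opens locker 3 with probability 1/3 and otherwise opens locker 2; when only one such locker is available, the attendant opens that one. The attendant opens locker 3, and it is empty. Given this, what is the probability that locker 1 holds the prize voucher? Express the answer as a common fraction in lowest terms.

1/4

Consider each possible location of the prize voucher in turn.
If it is in locker 1 (prior 1/3): locker 3 is available, opened with probability 1/3; weight (1/3)·(1/3) = 1/9.
If it is in locker 2 (prior 1/3): only locker 3 is available, probability 1; weight (1/3)·1 = 1/3.
If it is in locker 3 (prior 1/3): the attendant opened locker 3, so this case is ruled out; weight (1/3)·0 = 0.
The weights sum to 4/9.
So P(the prize voucher in locker 1 | the attendant opened locker 3) = (1/9) / (4/9) = 1/4.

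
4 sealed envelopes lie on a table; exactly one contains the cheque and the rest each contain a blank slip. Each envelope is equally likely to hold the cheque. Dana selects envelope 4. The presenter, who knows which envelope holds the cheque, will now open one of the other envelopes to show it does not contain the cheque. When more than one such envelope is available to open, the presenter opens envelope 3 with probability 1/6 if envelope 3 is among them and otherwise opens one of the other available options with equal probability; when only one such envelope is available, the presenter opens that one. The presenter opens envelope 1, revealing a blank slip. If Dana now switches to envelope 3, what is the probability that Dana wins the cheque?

Condition on the true location of the cheque.
If it is in envelope 1 (prior 1/4): the presenter opened envelope 1, so this case is ruled out; weight (1/4)·0 = 0.
If it is in envelope 2 (prior 1/4): envelope 3 is available but not opened, probability 5/6; weight (1/4)·(5/6) = 5/24.
If it is in envelope 3 (prior 1/4): envelope 3 holds the prize so is unavailable; the presenter chooses uniformly among the 2 others, probability 1/2; weight (1/4)·(1/2) = 1/8.
If it is in envelope 4 (prior 1/4): envelope 3 is available but not opened; envelope 1 gets probability (1 − 1/6)/2 = 5/12; weight (1/4)·(5/12) = 5/48.
The weights sum to 7/16.
So P(the cheque in envelope 3 | the presenter opened envelope 1) = (1/8) / (7/16) = 2/7.

2/7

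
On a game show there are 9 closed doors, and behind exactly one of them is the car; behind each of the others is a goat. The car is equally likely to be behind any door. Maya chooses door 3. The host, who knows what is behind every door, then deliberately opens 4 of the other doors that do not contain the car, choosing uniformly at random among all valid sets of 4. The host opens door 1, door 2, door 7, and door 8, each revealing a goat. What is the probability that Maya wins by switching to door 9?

2/9

Condition on the true location of the car.
If it is behind any of doors 1, 2, 7, and 8 (prior 1/9 each): that door was opened and seen not to hold the prize — ruled out; weight (1/9)·0 = 0 each.
If it is behind door 3 (prior 1/9): the host has 70 equally likely choices, so probability 1/70; weight (1/9)·(1/70) = 1/630.
If it is behind any of doors 4, 5, 6, and 9 (prior 1/9 each): the host has 35 equally likely choices, so probability 1/35; weight (1/9)·(1/35) = 1/315 each.
The weights sum to 1/70.
So P(the car behind door 9 | the host opened door 1, door 2, door 7, and door 8) = (1/315) / (1/70) = 2/9.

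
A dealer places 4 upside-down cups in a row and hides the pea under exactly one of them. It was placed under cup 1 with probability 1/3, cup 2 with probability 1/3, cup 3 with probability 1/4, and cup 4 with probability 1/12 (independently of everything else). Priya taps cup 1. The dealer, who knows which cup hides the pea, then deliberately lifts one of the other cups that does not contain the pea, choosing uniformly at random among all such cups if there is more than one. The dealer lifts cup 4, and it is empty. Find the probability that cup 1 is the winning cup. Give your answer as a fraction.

8/29

Apply Bayes' rule, conditioning on where the pea actually is.
If it is under cup 1 (prior 1/3): the dealer has 3 equally likely choices, so probability 1/3; weight (1/3)·(1/3) = 1/9.
If it is under cup 2 (prior 1/3): the dealer has 2 equally likely choices, so probability 1/2; weight (1/3)·(1/2) = 1/6.
If it is under cup 3 (prior 1/4): the dealer has 2 equally likely choices, so probability 1/2; weight (1/4)·(1/2) = 1/8.
If it is under cup 4 (prior 1/12): the dealer opened cup 4, so this case is ruled out; weight (1/12)·0 = 0.
The weights sum to 29/72.
So P(the pea under cup 1 | the dealer opened cup 4) = (1/9) / (29/72) = 8/29.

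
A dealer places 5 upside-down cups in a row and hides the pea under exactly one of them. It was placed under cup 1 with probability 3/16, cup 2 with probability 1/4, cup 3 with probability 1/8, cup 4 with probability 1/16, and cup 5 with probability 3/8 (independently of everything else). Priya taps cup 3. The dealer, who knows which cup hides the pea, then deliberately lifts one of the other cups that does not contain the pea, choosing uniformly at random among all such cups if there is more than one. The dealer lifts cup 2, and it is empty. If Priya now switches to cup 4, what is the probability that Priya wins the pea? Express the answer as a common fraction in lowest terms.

2/23

Apply Bayes' rule, conditioning on where the pea actually is.
If it is under cup 1 (prior 3/16): the dealer has 3 equally likely choices, so probability 1/3; weight (3/16)·(1/3) = 1/16.
If it is under cup 2 (prior 1/4): the dealer opened cup 2, so this case is ruled out; weight (1/4)·0 = 0.
If it is under cup 3 (prior 1/8): the dealer has 4 equally likely choices, so probability 1/4; weight (1/8)·(1/4) = 1/32.
If it is under cup 4 (prior 1/16): the dealer has 3 equally likely choices, so probability 1/3; weight (1/16)·(1/3) = 1/48.
If it is under cup 5 (prior 3/8): the dealer has 3 equally likely choices, so probability 1/3; weight (3/8)·(1/3) = 1/8.
The weights sum to 23/96.
So P(the pea under cup 4 | the dealer opened cup 2) = (1/48) / (23/96) = 2/23.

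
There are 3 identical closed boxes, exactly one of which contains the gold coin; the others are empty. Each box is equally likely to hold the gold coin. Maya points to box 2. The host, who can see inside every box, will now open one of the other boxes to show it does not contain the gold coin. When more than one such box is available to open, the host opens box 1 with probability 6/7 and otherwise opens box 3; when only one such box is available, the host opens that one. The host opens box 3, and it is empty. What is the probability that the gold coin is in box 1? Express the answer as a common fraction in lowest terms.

7/8

Condition on the true location of the gold coin.
If it is in box 1 (prior 1/3): only box 3 is available, probability 1; weight (1/3)·1 = 1/3.
If it is in box 2 (prior 1/3): box 1 is available but not opened, probability 1/7; weight (1/3)·(1/7) = 1/21.
If it is in box 3 (prior 1/3): the host opened box 3, so this case is ruled out; weight (1/3)·0 = 0.
The weights sum to 8/21.
So P(the gold coin in box 1 | the host opened box 3) = (1/3) / (8/21) = 7/8.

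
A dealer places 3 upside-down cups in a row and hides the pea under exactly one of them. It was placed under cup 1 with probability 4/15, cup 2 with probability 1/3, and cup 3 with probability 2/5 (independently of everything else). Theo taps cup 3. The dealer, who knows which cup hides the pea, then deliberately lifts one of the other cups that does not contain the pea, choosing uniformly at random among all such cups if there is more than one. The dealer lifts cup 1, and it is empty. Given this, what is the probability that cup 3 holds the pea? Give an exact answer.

Consider each possible location of the pea in turn.
If it is under cup 1 (prior 4/15): the dealer opened cup 1, so this case is ruled out; weight (4/15)·0 = 0.
If it is under cup 2 (prior 1/3): the dealer has no choice, probability 1; weight (1/3)·1 = 1/3.
If it is under cup 3 (prior 2/5): the dealer has 2 equally likely choices, so probability 1/2; weight (2/5)·(1/2) = 1/5.
The weights sum to 8/15.
So P(the pea under cup 3 | the dealer opened cup 1) = (1/5) / (8/15) = 3/8.

3/8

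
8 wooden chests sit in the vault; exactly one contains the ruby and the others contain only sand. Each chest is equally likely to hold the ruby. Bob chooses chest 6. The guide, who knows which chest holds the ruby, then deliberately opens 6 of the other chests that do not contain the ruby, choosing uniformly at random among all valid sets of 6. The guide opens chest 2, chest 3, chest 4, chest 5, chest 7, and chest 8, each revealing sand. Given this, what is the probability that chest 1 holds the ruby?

Consider each possible location of the ruby in turn.
If it is in chest 1 (prior 1/8): the guide has no choice, probability 1; weight (1/8)·1 = 1/8.
If it is in any of chests 2, 3, 4, 5, 7, and 8 (prior 1/8 each): that chest was opened and seen not to hold the prize — ruled out; weight (1/8)·0 = 0 each.
If it is in chest 6 (prior 1/8): the guide has 7 equally likely choices, so probability 1/7; weight (1/8)·(1/7) = 1/56.
The weights sum to 1/7.
So P(the ruby in chest 1 | the guide opened chest 2, chest 3, chest 4, chest 5, chest 7, and chest 8) = (1/8) / (1/7) = 7/8.

7/8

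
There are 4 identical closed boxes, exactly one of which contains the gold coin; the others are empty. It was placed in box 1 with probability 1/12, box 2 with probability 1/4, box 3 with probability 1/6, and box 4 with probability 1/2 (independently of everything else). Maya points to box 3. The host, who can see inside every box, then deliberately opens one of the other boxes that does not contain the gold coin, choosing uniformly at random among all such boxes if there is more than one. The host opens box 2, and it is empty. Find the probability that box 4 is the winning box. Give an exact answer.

18/25

Apply Bayes' rule, conditioning on where the gold coin actually is.
If it is in box 1 (prior 1/12): the host has 2 equally likely choices, so probability 1/2; weight (1/12)·(1/2) = 1/24.
If it is in box 2 (prior 1/4): the host opened box 2, so this case is ruled out; weight (1/4)·0 = 0.
If it is in box 3 (prior 1/6): the host has 3 equally likely choices, so probability 1/3; weight (1/6)·(1/3) = 1/18.
If it is in box 4 (prior 1/2): the host has 2 equally likely choices, so probability 1/2; weight (1/2)·(1/2) = 1/4.
The weights sum to 25/72.
So P(the gold coin in box 4 | the host opened box 2) = (1/4) / (25/72) = 18/25.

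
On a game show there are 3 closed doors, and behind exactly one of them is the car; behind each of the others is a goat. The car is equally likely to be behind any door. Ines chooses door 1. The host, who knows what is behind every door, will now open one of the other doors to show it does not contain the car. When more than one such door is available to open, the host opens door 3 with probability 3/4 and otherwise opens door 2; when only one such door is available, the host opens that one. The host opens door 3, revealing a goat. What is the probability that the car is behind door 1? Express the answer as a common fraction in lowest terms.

Consider each possible location of the car in turn.
If it is behind door 1 (prior 1/3): door 3 is available, opened with probability 3/4; weight (1/3)·(3/4) = 1/4.
If it is behind door 2 (prior 1/3): only door 3 is available, probability 1; weight (1/3)·1 = 1/3.
If it is behind door 3 (prior 1/3): the host opened door 3, so this case is ruled out; weight (1/3)·0 = 0.
The weights sum to 7/12.
So P(the car behind door 1 | the host opened door 3) = (1/4) / (7/12) = 3/7.

3/7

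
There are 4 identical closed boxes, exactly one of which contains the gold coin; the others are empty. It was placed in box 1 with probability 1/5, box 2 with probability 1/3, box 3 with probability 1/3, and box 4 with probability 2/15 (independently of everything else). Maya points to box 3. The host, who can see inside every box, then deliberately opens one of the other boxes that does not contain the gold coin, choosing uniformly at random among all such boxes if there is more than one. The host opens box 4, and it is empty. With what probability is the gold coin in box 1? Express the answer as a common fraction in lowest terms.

Condition on the true location of the gold coin.
If it is in box 1 (prior 1/5): the host has 2 equally likely choices, so probability 1/2; weight (1/5)·(1/2) = 1/10.
If it is in box 2 (prior 1/3): the host has 2 equally likely choices, so probability 1/2; weight (1/3)·(1/2) = 1/6.
If it is in box 3 (prior 1/3): the host has 3 equally likely choices, so probability 1/3; weight (1/3)·(1/3) = 1/9.
If it is in box 4 (prior 2/15): the host opened box 4, so this case is ruled out; weight (2/15)·0 = 0.
The weights sum to 17/45.
So P(the gold coin in box 1 | the host opened box 4) = (1/10) / (17/45) = 9/34.

9/34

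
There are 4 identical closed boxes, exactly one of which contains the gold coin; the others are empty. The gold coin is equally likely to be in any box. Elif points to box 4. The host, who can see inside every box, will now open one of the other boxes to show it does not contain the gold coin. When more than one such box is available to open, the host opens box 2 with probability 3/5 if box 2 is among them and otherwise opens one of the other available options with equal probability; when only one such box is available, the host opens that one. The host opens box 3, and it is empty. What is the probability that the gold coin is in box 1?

4/11

Apply Bayes' rule, conditioning on where the gold coin actually is.
If it is in box 1 (prior 1/4): box 2 is available but not opened, probability 2/5; weight (1/4)·(2/5) = 1/10.
If it is in box 2 (prior 1/4): box 2 holds the prize so is unavailable; the host chooses uniformly among the 2 others, probability 1/2; weight (1/4)·(1/2) = 1/8.
If it is in box 3 (prior 1/4): the host opened box 3, so this case is ruled out; weight (1/4)·0 = 0.
If it is in box 4 (prior 1/4): box 2 is available but not opened; box 3 gets probability (1 − 3/5)/2 = 1/5; weight (1/4)·(1/5) = 1/20.
The weights sum to 11/40.
So P(the gold coin in box 1 | the host opened box 3) = (1/10) / (11/40) = 4/11.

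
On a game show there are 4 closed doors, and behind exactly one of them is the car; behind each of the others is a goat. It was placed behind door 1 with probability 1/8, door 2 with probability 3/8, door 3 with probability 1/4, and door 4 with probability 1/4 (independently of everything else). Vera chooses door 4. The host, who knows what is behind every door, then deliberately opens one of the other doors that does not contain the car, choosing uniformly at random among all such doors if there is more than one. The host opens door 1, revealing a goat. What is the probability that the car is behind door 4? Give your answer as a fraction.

Apply Bayes' rule, conditioning on where the car actually is.
If it is behind door 1 (prior 1/8): the host opened door 1, so this case is ruled out; weight (1/8)·0 = 0.
If it is behind door 2 (prior 3/8): the host has 2 equally likely choices, so probability 1/2; weight (3/8)·(1/2) = 3/16.
If it is behind door 3 (prior 1/4): the host has 2 equally likely choices, so probability 1/2; weight (1/4)·(1/2) = 1/8.
If it is behind door 4 (prior 1/4): the host has 3 equally likely choices, so probability 1/3; weight (1/4)·(1/3) = 1/12.
The weights sum to 19/48.
So P(the car behind door 4 | the host opened door 1) = (1/12) / (19/48) = 4/19.

4/19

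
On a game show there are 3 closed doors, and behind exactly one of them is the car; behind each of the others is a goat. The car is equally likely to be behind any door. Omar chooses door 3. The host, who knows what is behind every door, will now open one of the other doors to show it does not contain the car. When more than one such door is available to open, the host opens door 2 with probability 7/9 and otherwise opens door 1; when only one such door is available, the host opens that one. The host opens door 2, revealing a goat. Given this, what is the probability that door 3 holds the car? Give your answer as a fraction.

Condition on the true location of the car.
If it is behind door 1 (prior 1/3): only door 2 is available, probability 1; weight (1/3)·1 = 1/3.
If it is behind door 2 (prior 1/3): the host opened door 2, so this case is ruled out; weight (1/3)·0 = 0.
If it is behind door 3 (prior 1/3): door 2 is available, opened with probability 7/9; weight (1/3)·(7/9) = 7/27.
The weights sum to 16/27.
So P(the car behind door 3 | the host opened door 2) = (7/27) / (16/27) = 7/16.

7/16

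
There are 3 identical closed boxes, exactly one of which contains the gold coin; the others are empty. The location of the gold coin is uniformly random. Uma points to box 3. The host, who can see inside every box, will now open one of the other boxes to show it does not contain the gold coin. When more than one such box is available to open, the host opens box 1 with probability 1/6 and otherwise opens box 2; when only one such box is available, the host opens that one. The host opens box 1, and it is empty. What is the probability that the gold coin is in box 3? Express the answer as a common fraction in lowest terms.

1/7

Apply Bayes' rule, conditioning on where the gold coin actually is.
If it is in box 1 (prior 1/3): the host opened box 1, so this case is ruled out; weight (1/3)·0 = 0.
If it is in box 2 (prior 1/3): only box 1 is available, probability 1; weight (1/3)·1 = 1/3.
If it is in box 3 (prior 1/3): box 1 is available, opened with probability 1/6; weight (1/3)·(1/6) = 1/18.
The weights sum to 7/18.
So P(the gold coin in box 3 | the host opened box 1) = (1/18) / (7/18) = 1/7.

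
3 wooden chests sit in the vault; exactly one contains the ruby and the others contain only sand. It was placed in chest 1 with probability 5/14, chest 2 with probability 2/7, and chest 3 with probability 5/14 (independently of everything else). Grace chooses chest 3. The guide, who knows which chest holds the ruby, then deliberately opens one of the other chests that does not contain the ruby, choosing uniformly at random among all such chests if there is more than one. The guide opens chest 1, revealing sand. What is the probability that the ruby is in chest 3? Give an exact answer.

Condition on the true location of the ruby.
If it is in chest 1 (prior 5/14): the guide opened chest 1, so this case is ruled out; weight (5/14)·0 = 0.
If it is in chest 2 (prior 2/7): the guide has no choice, probability 1; weight (2/7)·1 = 2/7.
If it is in chest 3 (prior 5/14): the guide has 2 equally likely choices, so probability 1/2; weight (5/14)·(1/2) = 5/28.
The weights sum to 13/28.
So P(the ruby in chest 3 | the guide opened chest 1) = (5/28) / (13/28) = 5/13.

5/13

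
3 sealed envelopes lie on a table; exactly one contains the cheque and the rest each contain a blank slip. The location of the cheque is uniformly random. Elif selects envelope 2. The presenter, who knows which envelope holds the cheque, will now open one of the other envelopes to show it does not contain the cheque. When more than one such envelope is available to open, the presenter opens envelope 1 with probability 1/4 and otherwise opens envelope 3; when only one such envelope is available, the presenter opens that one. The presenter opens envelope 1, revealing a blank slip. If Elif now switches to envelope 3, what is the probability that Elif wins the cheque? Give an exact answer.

Consider each possible location of the cheque in turn.
If it is in envelope 1 (prior 1/3): the presenter opened envelope 1, so this case is ruled out; weight (1/3)·0 = 0.
If it is in envelope 2 (prior 1/3): envelope 1 is available, opened with probability 1/4; weight (1/3)·(1/4) = 1/12.
If it is in envelope 3 (prior 1/3): only envelope 1 is available, probability 1; weight (1/3)·1 = 1/3.
The weights sum to 5/12.
So P(the cheque in envelope 3 | the presenter opened envelope 1) = (1/3) / (5/12) = 4/5.

4/5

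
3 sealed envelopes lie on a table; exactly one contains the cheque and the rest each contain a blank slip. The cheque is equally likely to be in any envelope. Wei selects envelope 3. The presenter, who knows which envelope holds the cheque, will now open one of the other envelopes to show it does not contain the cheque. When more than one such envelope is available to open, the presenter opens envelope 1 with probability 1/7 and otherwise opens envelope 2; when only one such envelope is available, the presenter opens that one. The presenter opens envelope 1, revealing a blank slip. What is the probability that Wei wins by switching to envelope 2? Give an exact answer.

7/8

Apply Bayes' rule, conditioning on where the cheque actually is.
If it is in envelope 1 (prior 1/3): the presenter opened envelope 1, so this case is ruled out; weight (1/3)·0 = 0.
If it is in envelope 2 (prior 1/3): only envelope 1 is available, probability 1; weight (1/3)·1 = 1/3.
If it is in envelope 3 (prior 1/3): envelope 1 is available, opened with probability 1/7; weight (1/3)·(1/7) = 1/21.
The weights sum to 8/21.
So P(the cheque in envelope 2 | the presenter opened envelope 1) = (1/3) / (8/21) = 7/8.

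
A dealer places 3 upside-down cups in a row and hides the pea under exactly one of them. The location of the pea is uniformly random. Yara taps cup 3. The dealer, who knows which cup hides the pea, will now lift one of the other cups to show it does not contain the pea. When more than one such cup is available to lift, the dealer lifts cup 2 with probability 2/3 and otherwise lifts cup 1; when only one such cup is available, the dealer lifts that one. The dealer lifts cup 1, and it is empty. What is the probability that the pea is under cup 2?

3/4

Condition on the true location of the pea.
If it is under cup 1 (prior 1/3): the dealer opened cup 1, so this case is ruled out; weight (1/3)·0 = 0.
If it is under cup 2 (prior 1/3): only cup 1 is available, probability 1; weight (1/3)·1 = 1/3.
If it is under cup 3 (prior 1/3): cup 2 is available but not opened, probability 1/3; weight (1/3)·(1/3) = 1/9.
The weights sum to 4/9.
So P(the pea under cup 2 | the dealer opened cup 1) = (1/3) / (4/9) = 3/4.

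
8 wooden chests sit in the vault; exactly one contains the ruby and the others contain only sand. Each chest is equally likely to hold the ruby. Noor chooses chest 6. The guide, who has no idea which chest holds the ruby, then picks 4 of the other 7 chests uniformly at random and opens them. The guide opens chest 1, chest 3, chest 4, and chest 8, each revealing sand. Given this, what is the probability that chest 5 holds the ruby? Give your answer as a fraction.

Because the guide chose which chests to open without knowing where the ruby is, the choice is independent of the prize location. Learning that none of the 4 opened chests holds the ruby simply rules out those 4 locations and leaves the remaining 4 chests still equally likely by symmetry.
So P(the ruby in chest 5) = 1/4.

1/4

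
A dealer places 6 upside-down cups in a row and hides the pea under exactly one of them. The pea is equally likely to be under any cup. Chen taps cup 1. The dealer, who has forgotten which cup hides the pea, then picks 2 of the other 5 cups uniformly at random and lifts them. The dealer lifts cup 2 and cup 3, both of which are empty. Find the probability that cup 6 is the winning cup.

1/4

Apply Bayes' rule, conditioning on where the pea actually is.
If it is under any of cups 1, 4, 5, and 6 (prior 1/6 each): the dealer picks exactly this set with probability 1/10 regardless, and none is the prize; weight (1/6)·(1/10) = 1/60 each.
If it is under either of cups 2 and 3 (prior 1/6 each): that cup was opened and seen not to hold the prize — ruled out; weight (1/6)·0 = 0 each.
The weights sum to 1/15.
So P(the pea under cup 6 | the dealer opened cup 2 and cup 3) = (1/60) / (1/15) = 1/4.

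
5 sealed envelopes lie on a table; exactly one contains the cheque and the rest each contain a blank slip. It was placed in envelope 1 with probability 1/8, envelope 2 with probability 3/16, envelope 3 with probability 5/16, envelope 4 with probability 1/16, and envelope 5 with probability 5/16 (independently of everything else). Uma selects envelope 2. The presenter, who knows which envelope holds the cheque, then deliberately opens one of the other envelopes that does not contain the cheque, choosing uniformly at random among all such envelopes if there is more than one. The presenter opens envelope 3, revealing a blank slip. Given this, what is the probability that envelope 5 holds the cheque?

Apply Bayes' rule, conditioning on where the cheque actually is.
If it is in envelope 1 (prior 1/8): the presenter has 3 equally likely choices, so probability 1/3; weight (1/8)·(1/3) = 1/24.
If it is in envelope 2 (prior 3/16): the presenter has 4 equally likely choices, so probability 1/4; weight (3/16)·(1/4) = 3/64.
If it is in envelope 3 (prior 5/16): the presenter opened envelope 3, so this case is ruled out; weight (5/16)·0 = 0.
If it is in envelope 4 (prior 1/16): the presenter has 3 equally likely choices, so probability 1/3; weight (1/16)·(1/3) = 1/48.
If it is in envelope 5 (prior 5/16): the presenter has 3 equally likely choices, so probability 1/3; weight (5/16)·(1/3) = 5/48.
The weights sum to 41/192.
So P(the cheque in envelope 5 | the presenter opened envelope 3) = (5/48) / (41/192) = 20/41.

20/41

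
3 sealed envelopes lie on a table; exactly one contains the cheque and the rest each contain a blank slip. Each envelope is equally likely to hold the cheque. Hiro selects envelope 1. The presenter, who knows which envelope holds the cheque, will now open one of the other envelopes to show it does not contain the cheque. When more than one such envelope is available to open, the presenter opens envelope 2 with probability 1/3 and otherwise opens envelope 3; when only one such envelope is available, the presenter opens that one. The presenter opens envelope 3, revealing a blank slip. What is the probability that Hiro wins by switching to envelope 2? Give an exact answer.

3/5

Apply Bayes' rule, conditioning on where the cheque actually is.
If it is in envelope 1 (prior 1/3): envelope 2 is available but not opened, probability 2/3; weight (1/3)·(2/3) = 2/9.
If it is in envelope 2 (prior 1/3): only envelope 3 is available, probability 1; weight (1/3)·1 = 1/3.
If it is in envelope 3 (prior 1/3): the presenter opened envelope 3, so this case is ruled out; weight (1/3)·0 = 0.
The weights sum to 5/9.
So P(the cheque in envelope 2 | the presenter opened envelope 3) = (1/3) / (5/9) = 3/5.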